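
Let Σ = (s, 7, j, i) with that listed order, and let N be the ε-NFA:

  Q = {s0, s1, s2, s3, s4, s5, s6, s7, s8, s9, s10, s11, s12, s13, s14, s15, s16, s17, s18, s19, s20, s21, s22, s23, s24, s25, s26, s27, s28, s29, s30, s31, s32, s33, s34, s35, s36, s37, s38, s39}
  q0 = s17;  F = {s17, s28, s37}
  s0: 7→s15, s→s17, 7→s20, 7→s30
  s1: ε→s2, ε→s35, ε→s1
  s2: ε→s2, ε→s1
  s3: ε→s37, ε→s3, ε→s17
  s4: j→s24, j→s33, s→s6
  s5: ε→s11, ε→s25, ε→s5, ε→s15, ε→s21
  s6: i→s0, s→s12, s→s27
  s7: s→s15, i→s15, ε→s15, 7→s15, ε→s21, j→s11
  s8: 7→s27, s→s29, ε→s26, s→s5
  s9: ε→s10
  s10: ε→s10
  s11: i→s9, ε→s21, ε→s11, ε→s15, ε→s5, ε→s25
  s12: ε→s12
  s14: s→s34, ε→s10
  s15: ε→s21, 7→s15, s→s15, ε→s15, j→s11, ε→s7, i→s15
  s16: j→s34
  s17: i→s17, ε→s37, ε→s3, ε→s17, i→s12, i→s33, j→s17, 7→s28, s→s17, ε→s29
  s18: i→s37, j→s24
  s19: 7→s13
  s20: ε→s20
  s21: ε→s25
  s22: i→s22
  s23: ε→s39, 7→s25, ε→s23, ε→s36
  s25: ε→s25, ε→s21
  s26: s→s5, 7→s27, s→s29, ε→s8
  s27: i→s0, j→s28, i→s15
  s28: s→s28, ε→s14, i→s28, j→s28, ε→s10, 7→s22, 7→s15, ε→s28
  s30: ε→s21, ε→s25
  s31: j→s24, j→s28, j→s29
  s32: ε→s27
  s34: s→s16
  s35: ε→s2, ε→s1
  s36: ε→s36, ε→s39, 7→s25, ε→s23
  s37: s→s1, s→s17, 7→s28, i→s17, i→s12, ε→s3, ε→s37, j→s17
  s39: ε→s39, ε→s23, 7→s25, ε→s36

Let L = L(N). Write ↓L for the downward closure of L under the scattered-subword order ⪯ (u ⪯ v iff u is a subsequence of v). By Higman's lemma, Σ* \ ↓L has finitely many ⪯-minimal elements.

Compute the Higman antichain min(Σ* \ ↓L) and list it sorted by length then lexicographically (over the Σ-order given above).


A = [77].

|Q|=40, |F|=3, |δ|=114 (56 ε).
min D↑ (3 st, q0=0, F={2}): 0:s→0,7→1,j→0,i→0 1:s→1,7→2,j→1,i→1 2:s→2,7→2,j→2,i→2 [Hopcroft].
'77': |S_i|=[22, 13, 9] end={s10,s11,s15,s21,s22,s25,s5,s7,s9} rej; 2/2 deletions ∈↓L.
1 minimals (antichain).


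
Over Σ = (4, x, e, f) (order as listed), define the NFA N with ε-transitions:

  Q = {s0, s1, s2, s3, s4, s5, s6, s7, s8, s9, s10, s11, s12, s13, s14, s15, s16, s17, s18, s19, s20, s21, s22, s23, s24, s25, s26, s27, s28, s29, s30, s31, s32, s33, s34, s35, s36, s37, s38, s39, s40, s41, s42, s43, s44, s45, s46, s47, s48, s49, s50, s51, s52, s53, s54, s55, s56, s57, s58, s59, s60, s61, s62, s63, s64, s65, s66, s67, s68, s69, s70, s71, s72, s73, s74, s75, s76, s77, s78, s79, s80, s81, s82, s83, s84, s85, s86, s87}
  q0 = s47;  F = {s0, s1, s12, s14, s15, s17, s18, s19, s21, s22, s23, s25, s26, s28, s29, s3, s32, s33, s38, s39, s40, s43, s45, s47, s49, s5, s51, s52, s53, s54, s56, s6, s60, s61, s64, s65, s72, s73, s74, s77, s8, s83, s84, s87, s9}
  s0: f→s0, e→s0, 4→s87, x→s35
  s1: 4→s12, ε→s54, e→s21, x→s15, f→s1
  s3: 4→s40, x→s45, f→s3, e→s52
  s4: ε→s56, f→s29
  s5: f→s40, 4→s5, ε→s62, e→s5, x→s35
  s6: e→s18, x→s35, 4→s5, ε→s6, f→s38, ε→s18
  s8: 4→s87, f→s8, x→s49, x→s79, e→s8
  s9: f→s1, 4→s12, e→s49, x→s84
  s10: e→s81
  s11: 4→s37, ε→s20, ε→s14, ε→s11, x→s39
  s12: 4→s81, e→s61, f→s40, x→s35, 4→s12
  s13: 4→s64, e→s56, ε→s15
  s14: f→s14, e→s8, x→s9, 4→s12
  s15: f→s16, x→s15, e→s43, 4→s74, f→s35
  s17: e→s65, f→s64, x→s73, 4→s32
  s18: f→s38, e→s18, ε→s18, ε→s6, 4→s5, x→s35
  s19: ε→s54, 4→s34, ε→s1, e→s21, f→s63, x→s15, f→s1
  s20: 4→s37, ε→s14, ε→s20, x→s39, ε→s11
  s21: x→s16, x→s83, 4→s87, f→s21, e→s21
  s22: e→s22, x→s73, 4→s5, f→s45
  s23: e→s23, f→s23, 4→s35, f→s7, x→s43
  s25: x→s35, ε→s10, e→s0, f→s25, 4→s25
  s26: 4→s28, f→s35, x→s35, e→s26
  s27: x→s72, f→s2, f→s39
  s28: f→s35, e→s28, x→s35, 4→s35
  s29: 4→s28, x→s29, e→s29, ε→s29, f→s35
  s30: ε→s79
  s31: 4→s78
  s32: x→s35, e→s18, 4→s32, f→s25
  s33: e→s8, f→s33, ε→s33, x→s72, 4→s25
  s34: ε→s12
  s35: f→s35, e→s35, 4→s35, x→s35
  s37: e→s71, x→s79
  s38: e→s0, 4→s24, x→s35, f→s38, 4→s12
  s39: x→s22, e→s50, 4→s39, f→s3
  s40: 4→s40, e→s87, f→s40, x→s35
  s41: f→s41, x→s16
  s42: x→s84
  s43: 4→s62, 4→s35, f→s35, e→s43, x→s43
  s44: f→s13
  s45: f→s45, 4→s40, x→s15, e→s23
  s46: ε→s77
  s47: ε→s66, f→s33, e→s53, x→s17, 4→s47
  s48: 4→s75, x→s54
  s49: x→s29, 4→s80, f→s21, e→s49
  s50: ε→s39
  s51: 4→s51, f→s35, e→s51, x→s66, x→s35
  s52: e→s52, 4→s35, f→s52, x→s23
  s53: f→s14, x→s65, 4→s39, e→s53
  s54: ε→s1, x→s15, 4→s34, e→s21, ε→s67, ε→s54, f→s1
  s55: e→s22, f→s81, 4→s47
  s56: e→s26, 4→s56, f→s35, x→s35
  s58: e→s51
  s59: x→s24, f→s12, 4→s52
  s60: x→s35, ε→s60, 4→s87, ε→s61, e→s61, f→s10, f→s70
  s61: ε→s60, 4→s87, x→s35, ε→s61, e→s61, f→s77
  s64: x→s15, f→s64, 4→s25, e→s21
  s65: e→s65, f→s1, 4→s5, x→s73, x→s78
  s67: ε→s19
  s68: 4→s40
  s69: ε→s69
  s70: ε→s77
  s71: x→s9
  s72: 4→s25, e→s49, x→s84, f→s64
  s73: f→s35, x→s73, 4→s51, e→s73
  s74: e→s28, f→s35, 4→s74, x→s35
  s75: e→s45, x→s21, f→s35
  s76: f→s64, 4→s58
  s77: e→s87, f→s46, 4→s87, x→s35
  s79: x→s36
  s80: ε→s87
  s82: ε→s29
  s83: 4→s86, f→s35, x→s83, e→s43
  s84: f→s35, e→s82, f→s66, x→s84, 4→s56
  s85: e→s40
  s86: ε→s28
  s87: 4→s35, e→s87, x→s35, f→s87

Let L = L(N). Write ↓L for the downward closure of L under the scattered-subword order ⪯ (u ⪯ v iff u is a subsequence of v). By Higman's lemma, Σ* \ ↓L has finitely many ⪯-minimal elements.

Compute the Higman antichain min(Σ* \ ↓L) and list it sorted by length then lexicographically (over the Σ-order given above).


|Q|=88, |F|=45, |δ|=269 (37 ε).
min D↑ (42 st, q0=0, F={13}): 0:4→0,x→1,e→2,f→3 1:4→4,x→5,e→6,f→7 2:4→8,x→6,e→2,f→9 3:4→10,x→11,e→12,f→3 4:4→4,x→13,e→14,f→10 5:4→15,x→5,e→5,f→13 6:4→16,x→5,e→6,f→17 7:4→10,x→18,e→19,f→7 8:4→8,x→20,e→8,f→21 9:4→22,x→23,e→12,f→9 10:4→10,x→13,e→24,f→10 11:4→10,x→25,e→26,f→7 12:4→27,x→26,e→12,f→12 13:4→13,x→13,e→13,f→13 14:4→16,x→13,e→14,f→28 15:4→15,x→13,e→15,f→13 16:4→16,x→13,e→16,f→29 17:4→22,x→18,e→19,f→17 18:4→30,x→18,e→31,f→13 19:4→27,x→32,e→19,f→19 20:4→16,x→5,e→20,f→33 21:4→29,x→33,e→34,f→21 22:4→22,x→13,e→35,f→29 23:4→22,x→25,e→26,f→17 24:4→27,x→13,e→24,f→24 25:4→36,x→25,e→37,f→13 26:4→27,x→37,e→26,f→19 27:4→13,x→13,e→27,f→27 28:4→22,x→13,e→24,f→28 29:4→29,x→13,e→27,f→29 30:4→30,x→13,e→38,f→13 31:4→13,x→31,e→31,f→13 32:4→38,x→32,e→31,f→13 33:4→29,x→18,e→39,f→33 34:4→13,x→39,e→34,f→34 35:4→27,x→13,e→35,f→40 36:4→36,x→13,e→41,f→13 37:4→38,x→37,e→37,f→13 38:4→13,x→13,e→38,f→13 39:4→13,x→31,e→39,f→39 40:4→27,x→13,e→27,f→40 41:4→38,x→13,e→41,f→13.
'x4x': run [65, 56, 29, 2] end={s35,s66} ∉↓L; 3/3 single-dels accept.
'xxf': run [65, 56, 19, 3] end={s16,s35,s66} — reject; 3/3 deletions ∈↓L.
'f4x': N↓-sim [65, 51, 22, 1] end={s35} — reject; 3/3 del acc.
'fe44': |S_i|=[65, 51, 28, 6, 1] end={s35} rej; 4/4 single-dels accept.
'xfxe4': N↓-sim [65, 56, 35, 9, 4, 2] end={s35,s62} — reject; 5/5 deletions ∈↓L.
'e4fe4': run [65, 58, 35, 19, 9, 2] end={s35,s62} ∉↓L; 5/5 single-dels accept.
6 words, ⪯-incomp.

Antichain: [x4x, xxf, f4x, fe44, xfxe4, e4fe4].


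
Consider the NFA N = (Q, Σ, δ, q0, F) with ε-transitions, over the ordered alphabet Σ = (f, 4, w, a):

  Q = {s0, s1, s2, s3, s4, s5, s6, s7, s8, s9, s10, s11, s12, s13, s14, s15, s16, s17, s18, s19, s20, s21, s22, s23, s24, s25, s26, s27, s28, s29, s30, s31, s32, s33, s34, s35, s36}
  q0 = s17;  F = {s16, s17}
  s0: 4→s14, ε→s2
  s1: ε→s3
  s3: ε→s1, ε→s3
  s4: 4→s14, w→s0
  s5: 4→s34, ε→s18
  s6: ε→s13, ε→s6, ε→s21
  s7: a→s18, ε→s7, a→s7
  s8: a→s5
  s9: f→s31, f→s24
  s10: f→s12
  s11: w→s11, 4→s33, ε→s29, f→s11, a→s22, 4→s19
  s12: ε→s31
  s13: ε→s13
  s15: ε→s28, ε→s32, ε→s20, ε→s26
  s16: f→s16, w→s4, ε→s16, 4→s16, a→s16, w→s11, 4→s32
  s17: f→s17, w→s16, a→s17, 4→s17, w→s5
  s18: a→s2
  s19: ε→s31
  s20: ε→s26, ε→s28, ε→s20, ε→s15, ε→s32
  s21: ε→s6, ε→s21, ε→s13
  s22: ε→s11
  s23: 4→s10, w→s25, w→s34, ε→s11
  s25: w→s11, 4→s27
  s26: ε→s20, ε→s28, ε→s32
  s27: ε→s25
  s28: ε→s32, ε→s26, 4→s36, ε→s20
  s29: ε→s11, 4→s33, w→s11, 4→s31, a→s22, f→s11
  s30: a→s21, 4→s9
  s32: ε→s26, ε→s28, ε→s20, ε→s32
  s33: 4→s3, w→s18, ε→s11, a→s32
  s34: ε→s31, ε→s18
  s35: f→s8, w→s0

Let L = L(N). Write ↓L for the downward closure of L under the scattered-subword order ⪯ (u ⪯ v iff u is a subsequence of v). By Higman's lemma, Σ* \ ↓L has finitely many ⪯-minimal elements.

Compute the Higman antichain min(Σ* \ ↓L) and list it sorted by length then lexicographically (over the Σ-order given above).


|Q|=37, |F|=2, |δ|=88 (43 ε).
min D↑ (3 st, q0=0, F={2}): 0:f→0,4→0,w→1,a→0 1:f→1,4→1,w→2,a→1 2:f→2,4→2,w→2,a→2 [Hopcroft].
'ww': N↓-sim [23, 22, 19] end={s0,s1,s11,s14,s15,s18,s19,s2,s20,s22,s26,s28,…} ∉↓L; 2/2 deletions ∈↓L.
1 obstructions.

Antichain: [ww].


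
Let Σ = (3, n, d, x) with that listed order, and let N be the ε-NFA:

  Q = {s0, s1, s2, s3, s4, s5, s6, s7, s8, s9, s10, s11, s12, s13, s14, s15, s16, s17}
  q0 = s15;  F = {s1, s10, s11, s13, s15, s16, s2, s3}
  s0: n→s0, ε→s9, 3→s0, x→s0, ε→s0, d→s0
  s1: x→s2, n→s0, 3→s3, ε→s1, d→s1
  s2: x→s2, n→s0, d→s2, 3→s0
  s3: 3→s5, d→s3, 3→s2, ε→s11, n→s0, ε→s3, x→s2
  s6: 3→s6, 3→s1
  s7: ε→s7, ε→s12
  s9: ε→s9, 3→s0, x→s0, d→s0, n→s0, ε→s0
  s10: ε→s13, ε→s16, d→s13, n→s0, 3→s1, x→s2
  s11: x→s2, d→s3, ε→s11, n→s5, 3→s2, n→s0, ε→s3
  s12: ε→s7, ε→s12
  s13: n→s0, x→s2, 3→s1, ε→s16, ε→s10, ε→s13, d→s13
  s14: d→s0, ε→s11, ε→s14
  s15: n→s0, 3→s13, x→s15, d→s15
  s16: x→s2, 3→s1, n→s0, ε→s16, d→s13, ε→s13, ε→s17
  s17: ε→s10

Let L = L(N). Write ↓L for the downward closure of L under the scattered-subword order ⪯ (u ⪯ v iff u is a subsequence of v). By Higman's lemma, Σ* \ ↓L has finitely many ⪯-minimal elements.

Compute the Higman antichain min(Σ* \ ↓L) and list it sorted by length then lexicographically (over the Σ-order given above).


A = [n, 3x3, 33333].

|Q|=18, |F|=8, |δ|=69 (24 ε).
min D↑ (6 st, q0=0, F={2}): 0:3→1,n→2,d→0,x→0 1:3→3,n→2,d→1,x→4 2:3→2,n→2,d→2,x→2 3:3→5,n→2,d→3,x→4 4:3→2,n→2,d→4,x→4 5:3→4,n→2,d→5,x→4 [Hopcroft].
'n': N↓-sim [12, 3] end={s0,s5,s9} — reject; 1/1 deletions ∈↓L.
'3x3': |S_i|=[12, 11, 3, 2] end={s0,s9} rej; 3/3 single-dels accept.
'33333': run [12, 11, 7, 6, 4, 2] end={s0,s9} rej; 5/5 single-dels accept.
3 words, ⪯-incomp.


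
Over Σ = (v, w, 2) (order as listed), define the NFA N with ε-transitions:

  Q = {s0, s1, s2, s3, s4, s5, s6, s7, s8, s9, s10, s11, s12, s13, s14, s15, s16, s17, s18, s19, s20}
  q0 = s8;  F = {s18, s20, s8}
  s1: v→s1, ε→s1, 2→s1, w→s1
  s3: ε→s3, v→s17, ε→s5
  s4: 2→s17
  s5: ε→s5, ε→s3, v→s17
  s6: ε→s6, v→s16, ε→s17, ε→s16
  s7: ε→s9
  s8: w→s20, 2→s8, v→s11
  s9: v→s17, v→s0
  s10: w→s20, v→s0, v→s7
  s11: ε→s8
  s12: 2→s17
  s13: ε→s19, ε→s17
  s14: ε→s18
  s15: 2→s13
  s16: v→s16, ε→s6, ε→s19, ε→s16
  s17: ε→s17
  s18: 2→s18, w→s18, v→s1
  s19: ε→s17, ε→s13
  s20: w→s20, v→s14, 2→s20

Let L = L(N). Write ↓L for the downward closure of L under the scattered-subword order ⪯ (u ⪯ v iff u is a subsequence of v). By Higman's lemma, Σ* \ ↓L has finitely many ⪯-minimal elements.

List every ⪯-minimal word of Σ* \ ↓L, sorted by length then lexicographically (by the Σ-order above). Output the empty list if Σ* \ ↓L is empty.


Antichain: [wvv].

|Q|=21, |F|=3, |δ|=43 (19 ε).
min D↑ (4 st, q0=0, F={3}): 0:v→0,w→1,2→0 1:v→2,w→1,2→1 2:v→3,w→2,2→2 3:v→3,w→3,2→3 [Hopcroft].
'wvv': N↓-sim [6, 4, 3, 1] end={s1} rej; 3/3 del acc.
1 words, ⪯-incomp.


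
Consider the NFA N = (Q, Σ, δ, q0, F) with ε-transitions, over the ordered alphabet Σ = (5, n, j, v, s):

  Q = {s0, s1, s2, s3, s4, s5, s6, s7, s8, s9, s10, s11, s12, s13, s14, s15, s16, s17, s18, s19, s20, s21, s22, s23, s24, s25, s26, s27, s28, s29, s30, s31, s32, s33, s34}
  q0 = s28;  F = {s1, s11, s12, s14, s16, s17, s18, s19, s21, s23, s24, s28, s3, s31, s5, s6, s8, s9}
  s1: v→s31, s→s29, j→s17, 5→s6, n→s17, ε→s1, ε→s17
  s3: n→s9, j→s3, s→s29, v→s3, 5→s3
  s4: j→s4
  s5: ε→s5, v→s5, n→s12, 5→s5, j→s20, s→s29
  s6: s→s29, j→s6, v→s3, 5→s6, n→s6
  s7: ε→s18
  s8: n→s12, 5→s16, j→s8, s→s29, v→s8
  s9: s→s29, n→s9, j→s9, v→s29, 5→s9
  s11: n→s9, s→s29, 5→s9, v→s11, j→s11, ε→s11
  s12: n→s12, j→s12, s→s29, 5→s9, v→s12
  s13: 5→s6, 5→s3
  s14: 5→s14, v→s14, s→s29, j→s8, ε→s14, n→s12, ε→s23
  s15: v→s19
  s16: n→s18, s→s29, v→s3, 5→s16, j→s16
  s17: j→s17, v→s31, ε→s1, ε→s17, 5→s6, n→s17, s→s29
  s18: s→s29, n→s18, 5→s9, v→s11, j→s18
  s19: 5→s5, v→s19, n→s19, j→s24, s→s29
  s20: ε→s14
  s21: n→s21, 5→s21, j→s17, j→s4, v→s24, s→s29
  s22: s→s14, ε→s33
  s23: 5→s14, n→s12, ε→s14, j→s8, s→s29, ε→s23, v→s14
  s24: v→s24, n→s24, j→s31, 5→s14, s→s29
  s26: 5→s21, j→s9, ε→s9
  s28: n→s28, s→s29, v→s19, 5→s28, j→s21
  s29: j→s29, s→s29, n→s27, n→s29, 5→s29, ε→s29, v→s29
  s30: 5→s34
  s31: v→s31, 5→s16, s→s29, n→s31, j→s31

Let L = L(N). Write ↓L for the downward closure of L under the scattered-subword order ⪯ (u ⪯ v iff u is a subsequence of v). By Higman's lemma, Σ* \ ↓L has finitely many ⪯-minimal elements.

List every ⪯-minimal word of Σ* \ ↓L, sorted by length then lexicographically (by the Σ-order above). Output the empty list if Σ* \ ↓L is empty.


|Q|=35, |F|=18, |δ|=120 (15 ε).
min D↑ (17 st, q0=0, F={3}): 0:5→0,n→0,j→1,v→2,s→3 1:5→1,n→1,j→4,v→5,s→3 2:5→6,n→2,j→5,v→2,s→3 3:5→3,n→3,j→3,v→3,s→3 4:5→7,n→4,j→4,v→8,s→3 5:5→9,n→5,j→8,v→5,s→3 6:5→6,n→10,j→9,v→6,s→3 7:5→7,n→7,j→7,v→11,s→3 8:5→12,n→8,j→8,v→8,s→3 9:5→9,n→10,j→13,v→9,s→3 10:5→14,n→10,j→10,v→10,s→3 11:5→11,n→14,j→11,v→11,s→3 12:5→12,n→15,j→12,v→11,s→3 13:5→12,n→10,j→13,v→13,s→3 14:5→14,n→14,j→14,v→3,s→3 15:5→14,n→15,j→15,v→16,s→3 16:5→14,n→14,j→16,v→16,s→3.
's': N↓-sim [22, 2] end={s27,s29} — reject; 1/1 del acc.
'v5n5v': N↓-sim [22, 16, 13, 6, 3, 2] end={s27,s29} ∉↓L; 5/5 del acc.
'jj5vnv': N↓-sim [22, 19, 14, 8, 5, 3, 2] end={s27,s29} — reject; 6/6 deletions ∈↓L.
3 obstructions.

A = [s, v5n5v, jj5vnv].


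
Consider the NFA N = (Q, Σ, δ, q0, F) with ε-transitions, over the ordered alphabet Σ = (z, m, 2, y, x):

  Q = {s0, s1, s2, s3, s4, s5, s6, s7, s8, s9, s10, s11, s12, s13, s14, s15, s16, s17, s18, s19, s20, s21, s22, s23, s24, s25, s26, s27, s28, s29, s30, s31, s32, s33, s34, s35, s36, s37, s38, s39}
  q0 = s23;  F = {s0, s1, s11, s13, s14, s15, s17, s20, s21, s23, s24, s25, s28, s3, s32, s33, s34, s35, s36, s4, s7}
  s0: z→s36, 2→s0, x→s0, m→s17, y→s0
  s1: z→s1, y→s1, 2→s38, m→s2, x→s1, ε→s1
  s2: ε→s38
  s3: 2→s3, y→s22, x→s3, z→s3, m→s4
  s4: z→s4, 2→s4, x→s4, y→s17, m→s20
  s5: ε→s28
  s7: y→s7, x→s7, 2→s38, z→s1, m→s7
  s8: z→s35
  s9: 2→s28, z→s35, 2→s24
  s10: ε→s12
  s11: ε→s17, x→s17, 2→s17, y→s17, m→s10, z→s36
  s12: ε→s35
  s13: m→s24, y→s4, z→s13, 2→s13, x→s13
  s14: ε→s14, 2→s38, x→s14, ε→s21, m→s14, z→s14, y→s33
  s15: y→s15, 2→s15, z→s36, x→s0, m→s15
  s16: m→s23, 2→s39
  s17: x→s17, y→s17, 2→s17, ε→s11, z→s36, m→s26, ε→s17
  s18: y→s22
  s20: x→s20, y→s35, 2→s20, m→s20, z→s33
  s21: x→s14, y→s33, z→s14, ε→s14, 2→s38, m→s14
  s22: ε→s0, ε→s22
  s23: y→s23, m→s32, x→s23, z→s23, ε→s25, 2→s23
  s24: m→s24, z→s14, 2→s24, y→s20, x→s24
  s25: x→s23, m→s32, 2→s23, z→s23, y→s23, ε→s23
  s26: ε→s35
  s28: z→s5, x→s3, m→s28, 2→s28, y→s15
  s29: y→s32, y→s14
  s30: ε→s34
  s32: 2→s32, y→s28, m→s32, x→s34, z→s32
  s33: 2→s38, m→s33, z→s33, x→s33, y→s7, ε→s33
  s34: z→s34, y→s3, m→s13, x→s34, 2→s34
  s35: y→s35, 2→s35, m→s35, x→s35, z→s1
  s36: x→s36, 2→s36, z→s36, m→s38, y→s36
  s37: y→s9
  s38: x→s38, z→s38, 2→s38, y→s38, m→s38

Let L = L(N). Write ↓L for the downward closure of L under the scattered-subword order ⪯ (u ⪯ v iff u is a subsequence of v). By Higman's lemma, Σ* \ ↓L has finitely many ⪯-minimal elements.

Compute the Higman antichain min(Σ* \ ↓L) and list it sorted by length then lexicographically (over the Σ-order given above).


Antichain: [myyzm, mxmmz2].

|Q|=40, |F|=21, |δ|=138 (18 ε).
min D↑ (19 st, q0=0, F={11}): 0:z→0,m→1,2→0,y→0,x→0 1:z→1,m→1,2→1,y→2,x→3 2:z→2,m→2,2→2,y→4,x→5 3:z→3,m→6,2→3,y→5,x→3 4:z→7,m→4,2→4,y→4,x→8 5:z→5,m→9,2→5,y→8,x→5 6:z→6,m→10,2→6,y→9,x→6 7:z→7,m→11,2→7,y→7,x→7 8:z→7,m→12,2→8,y→8,x→8 9:z→9,m→13,2→9,y→12,x→9 10:z→14,m→10,2→10,y→13,x→10 11:z→11,m→11,2→11,y→11,x→11 12:z→7,m→15,2→12,y→12,x→12 13:z→16,m→13,2→13,y→15,x→13 14:z→14,m→14,2→11,y→16,x→14 15:z→17,m→15,2→15,y→15,x→15 16:z→16,m→16,2→11,y→18,x→16 17:z→17,m→11,2→11,y→17,x→17 18:z→17,m→18,2→11,y→18,x→18.
'myyzm': N↓-sim [28, 26, 20, 14, 4, 2] end={s2,s38} ∉↓L; 5/5 del acc.
'mxmmz2': run [28, 26, 22, 18, 13, 7, 1] end={s38} — reject; 6/6 del acc.
2 obstructions.


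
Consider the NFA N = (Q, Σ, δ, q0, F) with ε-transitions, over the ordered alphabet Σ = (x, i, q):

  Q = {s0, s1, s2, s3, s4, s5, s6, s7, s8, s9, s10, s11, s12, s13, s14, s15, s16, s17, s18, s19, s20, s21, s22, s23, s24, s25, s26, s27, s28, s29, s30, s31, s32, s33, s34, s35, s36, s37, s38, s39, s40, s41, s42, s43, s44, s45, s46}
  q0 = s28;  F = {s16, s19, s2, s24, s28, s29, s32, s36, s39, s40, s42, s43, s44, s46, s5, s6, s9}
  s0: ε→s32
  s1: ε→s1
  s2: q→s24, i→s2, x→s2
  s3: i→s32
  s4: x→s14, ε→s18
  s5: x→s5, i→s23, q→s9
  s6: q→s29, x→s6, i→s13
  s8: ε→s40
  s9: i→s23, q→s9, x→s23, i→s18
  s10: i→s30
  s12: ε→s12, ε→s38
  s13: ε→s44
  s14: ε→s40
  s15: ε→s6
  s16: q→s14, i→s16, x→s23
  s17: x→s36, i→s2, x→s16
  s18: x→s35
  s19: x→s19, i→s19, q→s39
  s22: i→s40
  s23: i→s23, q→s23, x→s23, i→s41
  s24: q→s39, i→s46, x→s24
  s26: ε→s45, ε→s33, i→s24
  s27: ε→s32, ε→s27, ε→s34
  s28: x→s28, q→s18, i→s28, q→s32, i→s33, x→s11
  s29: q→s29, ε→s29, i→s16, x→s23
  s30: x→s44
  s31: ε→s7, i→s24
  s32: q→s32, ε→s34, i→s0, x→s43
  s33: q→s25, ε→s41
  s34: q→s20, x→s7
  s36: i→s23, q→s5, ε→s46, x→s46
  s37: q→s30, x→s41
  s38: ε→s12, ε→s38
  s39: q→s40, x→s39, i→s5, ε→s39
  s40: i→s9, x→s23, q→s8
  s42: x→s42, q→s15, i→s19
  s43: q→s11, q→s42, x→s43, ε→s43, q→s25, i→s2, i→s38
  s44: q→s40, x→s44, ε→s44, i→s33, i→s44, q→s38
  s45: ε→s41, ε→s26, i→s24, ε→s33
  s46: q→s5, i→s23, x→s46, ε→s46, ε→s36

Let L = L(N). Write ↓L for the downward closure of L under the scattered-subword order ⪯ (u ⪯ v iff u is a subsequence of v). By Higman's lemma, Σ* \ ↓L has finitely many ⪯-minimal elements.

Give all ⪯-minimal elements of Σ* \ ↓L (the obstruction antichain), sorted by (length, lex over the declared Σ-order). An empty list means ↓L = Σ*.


A = [qxiqii, qxqqqx].

|Q|=47, |F|=17, |δ|=110 (29 ε).
min D↑ (17 st, q0=0, F={12}): 0:x→0,i→0,q→1 1:x→2,i→1,q→1 2:x→2,i→3,q→4 3:x→3,i→3,q→5 4:x→4,i→6,q→7 5:x→5,i→8,q→9 6:x→6,i→6,q→9 7:x→7,i→10,q→11 8:x→8,i→12,q→13 9:x→9,i→13,q→14 10:x→10,i→10,q→14 11:x→12,i→15,q→11 12:x→12,i→12,q→12 13:x→13,i→12,q→16 14:x→12,i→16,q→14 15:x→12,i→15,q→14 16:x→12,i→12,q→16.
'qxiqii': N↓-sim [34, 33, 29, 22, 16, 8, 4] end={s18,s23,s35,s41} ∉↓L; 6/6 single-dels accept.
'qxqqqx': N↓-sim [34, 33, 29, 26, 20, 13, 3] end={s23,s35,s41} ∉↓L; 6/6 del acc.
2 minimals (antichain).


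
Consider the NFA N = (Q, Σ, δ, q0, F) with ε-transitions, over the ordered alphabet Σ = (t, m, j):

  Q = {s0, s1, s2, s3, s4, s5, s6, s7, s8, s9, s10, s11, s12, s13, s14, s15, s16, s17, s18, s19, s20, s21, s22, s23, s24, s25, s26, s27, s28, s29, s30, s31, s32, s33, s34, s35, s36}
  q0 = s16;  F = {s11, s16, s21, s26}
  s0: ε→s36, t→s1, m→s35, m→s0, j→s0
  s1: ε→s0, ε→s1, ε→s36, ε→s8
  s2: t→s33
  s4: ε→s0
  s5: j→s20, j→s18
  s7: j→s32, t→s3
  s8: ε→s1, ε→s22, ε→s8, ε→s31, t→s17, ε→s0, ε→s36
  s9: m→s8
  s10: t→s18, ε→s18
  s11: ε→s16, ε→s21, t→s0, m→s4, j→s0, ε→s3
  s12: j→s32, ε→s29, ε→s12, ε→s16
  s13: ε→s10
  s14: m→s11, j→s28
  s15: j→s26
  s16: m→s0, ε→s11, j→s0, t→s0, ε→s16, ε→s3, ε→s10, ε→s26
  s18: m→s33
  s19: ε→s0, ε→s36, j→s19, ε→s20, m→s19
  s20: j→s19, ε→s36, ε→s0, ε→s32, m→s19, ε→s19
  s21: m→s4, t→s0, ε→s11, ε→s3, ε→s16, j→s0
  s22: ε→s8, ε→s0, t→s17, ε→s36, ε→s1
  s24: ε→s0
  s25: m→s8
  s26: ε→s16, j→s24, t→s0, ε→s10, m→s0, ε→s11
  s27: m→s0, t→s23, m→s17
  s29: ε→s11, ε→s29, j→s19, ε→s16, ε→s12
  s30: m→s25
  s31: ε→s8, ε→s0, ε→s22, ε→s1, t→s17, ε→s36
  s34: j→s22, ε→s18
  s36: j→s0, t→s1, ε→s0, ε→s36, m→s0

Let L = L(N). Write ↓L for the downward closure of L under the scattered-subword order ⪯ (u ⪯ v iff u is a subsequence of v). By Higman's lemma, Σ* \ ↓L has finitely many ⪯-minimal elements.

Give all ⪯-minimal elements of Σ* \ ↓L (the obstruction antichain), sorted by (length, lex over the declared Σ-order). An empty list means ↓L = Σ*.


|Q|=37, |F|=4, |δ|=100 (55 ε).
min D↑ (2 st, q0=0, F={1}): 0:t→1,m→1,j→1 1:t→1,m→1,j→1 (ε-aug+det+¬).
't': |S_i|=[18, 10] end={s0,s1,s17,s18,s22,s31,s33,s35,s36,s8} rej; 1/1 deletions ∈↓L.
'm': run [18, 10] end={s0,s1,s17,s22,s31,s33,s35,s36,s4,s8} — reject; 1/1 single-dels accept.
'j': |S_i|=[18, 9] end={s0,s1,s17,s22,s24,s31,s35,s36,s8} — reject; 1/1 deletions ∈↓L.
3 minimals (antichain).

A = [t, m, j].


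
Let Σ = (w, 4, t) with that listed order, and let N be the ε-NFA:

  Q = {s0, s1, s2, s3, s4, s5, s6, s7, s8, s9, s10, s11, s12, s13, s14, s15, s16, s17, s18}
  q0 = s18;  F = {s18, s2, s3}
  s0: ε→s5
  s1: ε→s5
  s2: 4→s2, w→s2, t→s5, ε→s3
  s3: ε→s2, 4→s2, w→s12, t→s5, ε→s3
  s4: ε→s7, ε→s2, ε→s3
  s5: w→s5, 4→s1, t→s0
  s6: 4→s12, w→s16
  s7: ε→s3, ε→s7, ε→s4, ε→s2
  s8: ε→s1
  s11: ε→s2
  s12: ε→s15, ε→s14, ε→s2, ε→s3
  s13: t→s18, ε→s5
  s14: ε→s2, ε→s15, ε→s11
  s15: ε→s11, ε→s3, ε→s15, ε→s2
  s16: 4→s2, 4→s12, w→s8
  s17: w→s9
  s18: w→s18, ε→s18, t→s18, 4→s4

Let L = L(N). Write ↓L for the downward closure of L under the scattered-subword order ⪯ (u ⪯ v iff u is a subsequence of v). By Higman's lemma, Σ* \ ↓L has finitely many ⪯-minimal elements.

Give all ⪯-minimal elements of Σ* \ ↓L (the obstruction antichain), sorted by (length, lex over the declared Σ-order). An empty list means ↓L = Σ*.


Antichain: [4t].

|Q|=19, |F|=3, |δ|=46 (27 ε).
min D↑ (3 st, q0=0, F={2}): 0:w→0,4→1,t→0 1:w→1,4→1,t→2 2:w→2,4→2,t→2 (ε-aug+det+¬).
'4t': |S_i|=[12, 11, 3] end={s0,s1,s5} rej; 2/2 deletions ∈↓L.
1 minimals (antichain).


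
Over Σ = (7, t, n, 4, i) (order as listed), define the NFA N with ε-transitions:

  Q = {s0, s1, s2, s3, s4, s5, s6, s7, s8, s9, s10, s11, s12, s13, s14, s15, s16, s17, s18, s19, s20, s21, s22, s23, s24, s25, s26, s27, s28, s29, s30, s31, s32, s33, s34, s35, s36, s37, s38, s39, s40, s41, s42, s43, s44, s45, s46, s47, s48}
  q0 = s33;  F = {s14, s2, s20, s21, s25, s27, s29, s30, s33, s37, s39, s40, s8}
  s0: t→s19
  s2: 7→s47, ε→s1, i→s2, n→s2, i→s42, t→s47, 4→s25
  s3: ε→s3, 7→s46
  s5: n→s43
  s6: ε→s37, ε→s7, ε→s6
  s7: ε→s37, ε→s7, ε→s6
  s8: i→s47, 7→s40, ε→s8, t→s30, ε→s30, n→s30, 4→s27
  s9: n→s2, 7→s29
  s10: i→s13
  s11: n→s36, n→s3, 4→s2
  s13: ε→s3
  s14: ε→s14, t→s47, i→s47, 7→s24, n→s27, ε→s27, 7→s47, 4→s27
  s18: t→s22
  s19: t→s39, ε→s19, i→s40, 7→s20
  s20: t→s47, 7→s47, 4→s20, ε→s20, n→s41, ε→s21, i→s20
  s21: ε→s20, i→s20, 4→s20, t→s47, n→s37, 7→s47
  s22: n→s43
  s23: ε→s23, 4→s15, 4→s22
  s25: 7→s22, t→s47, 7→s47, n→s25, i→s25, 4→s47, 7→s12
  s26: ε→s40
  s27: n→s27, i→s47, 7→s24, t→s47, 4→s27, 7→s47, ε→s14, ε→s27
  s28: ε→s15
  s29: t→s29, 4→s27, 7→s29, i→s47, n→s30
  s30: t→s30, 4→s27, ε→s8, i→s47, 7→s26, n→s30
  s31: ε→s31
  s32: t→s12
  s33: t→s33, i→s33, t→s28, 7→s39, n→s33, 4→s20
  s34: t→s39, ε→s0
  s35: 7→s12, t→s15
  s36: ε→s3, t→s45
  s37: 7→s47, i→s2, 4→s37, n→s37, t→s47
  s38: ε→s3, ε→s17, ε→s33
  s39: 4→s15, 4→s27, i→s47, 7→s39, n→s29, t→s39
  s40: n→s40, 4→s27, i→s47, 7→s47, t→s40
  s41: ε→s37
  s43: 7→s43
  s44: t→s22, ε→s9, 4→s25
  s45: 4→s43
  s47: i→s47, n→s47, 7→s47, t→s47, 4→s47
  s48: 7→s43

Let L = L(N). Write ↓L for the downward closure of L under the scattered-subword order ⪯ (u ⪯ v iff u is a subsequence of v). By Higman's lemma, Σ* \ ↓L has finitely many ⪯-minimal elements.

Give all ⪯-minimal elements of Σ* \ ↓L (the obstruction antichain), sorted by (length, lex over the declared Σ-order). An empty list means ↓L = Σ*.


|Q|=49, |F|=13, |δ|=134 (31 ε).
min D↑ (11 st, q0=0, F={5}): 0:7→1,t→0,n→0,4→2,i→0 1:7→1,t→1,n→3,4→4,i→5 2:7→5,t→5,n→6,4→2,i→2 3:7→3,t→3,n→7,4→4,i→5 4:7→5,t→5,n→4,4→4,i→5 5:7→5,t→5,n→5,4→5,i→5 6:7→5,t→5,n→6,4→6,i→8 7:7→9,t→7,n→7,4→4,i→5 8:7→5,t→5,n→8,4→10,i→8 9:7→5,t→9,n→9,4→4,i→5 10:7→5,t→5,n→10,4→5,i→10 [Hopcroft].
'7i': run [24, 14, 1] end={s47} rej; 2/2 del acc.
'47': |S_i|=[24, 16, 5] end={s12,s22,s24,s43,s47} rej; 2/2 single-dels accept.
'4t': run [24, 16, 1] end={s47} ∉↓L; 2/2 del acc.
'7nn77': |S_i|=[24, 14, 10, 8, 6, 2] end={s24,s47} ∉↓L; 5/5 del acc.
'4ni44': |S_i|=[24, 16, 13, 8, 5, 1] end={s47} ∉↓L; 5/5 deletions ∈↓L.
5 minimals (antichain).

A = [7i, 47, 4t, 7nn77, 4ni44].


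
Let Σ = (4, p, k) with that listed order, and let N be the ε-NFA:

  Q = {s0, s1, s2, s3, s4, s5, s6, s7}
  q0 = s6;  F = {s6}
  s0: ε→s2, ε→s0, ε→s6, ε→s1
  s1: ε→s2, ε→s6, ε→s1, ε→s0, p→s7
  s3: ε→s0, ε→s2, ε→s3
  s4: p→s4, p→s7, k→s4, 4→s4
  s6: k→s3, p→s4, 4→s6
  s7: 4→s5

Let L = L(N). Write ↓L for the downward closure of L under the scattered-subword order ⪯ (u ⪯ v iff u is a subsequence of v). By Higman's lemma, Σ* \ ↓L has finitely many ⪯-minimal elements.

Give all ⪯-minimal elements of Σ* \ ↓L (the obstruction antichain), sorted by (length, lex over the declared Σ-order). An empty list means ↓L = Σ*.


|Q|=8, |F|=1, |δ|=20 (11 ε).
min D↑ (2 st, q0=0, F={1}): 0:4→0,p→1,k→0 1:4→1,p→1,k→1 (ε-aug+det+¬).
'p': N↓-sim [8, 3] end={s4,s5,s7} ∉↓L; 1/1 del acc.
1 words, ⪯-incomp.

min(Σ*\↓L) = [p].


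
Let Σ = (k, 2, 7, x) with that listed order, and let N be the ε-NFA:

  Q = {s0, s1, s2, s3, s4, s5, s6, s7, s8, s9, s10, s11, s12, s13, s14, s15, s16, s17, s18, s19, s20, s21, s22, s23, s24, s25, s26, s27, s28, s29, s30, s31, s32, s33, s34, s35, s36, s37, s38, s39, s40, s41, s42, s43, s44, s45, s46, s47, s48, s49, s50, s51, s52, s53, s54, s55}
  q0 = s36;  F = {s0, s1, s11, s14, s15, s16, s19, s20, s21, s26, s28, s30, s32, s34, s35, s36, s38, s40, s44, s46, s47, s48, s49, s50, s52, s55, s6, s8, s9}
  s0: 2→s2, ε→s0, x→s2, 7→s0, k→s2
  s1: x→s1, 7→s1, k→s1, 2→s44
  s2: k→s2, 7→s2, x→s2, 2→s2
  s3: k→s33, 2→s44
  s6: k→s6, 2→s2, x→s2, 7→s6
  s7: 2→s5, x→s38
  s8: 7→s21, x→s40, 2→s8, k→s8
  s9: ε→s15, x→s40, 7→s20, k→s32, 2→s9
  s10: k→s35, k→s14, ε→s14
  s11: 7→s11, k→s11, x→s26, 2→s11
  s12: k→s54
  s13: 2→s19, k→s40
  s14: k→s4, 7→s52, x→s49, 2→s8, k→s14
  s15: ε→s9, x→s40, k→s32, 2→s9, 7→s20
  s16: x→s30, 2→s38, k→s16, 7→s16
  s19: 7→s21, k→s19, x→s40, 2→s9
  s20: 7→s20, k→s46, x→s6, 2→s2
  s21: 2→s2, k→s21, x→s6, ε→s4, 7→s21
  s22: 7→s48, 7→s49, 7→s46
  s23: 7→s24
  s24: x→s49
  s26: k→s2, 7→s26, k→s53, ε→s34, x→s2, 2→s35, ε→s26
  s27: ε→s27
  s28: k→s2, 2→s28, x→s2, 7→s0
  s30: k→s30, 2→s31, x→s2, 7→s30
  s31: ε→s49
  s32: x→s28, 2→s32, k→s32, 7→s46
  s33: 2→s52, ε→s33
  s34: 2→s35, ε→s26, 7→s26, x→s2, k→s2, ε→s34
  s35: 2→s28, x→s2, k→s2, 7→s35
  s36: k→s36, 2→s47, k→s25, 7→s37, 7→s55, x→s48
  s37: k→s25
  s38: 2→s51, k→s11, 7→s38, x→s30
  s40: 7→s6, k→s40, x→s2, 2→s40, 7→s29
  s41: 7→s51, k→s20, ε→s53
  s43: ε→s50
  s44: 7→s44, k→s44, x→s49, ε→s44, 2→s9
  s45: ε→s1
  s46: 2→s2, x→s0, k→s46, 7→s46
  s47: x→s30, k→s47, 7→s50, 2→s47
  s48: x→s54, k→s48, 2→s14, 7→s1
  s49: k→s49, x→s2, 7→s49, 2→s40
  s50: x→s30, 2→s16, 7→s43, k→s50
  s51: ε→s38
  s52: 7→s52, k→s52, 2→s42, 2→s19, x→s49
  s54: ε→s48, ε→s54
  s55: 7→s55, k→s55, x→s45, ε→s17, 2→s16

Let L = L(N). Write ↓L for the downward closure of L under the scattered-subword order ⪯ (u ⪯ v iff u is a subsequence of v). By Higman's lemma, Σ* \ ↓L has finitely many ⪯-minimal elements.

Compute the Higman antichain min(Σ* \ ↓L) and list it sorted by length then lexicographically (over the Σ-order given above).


|Q|=56, |F|=29, |δ|=164 (20 ε).
min D↑ (28 st, q0=0, F={10}): 0:k→0,2→1,7→2,x→3 1:k→1,2→1,7→4,x→5 2:k→2,2→6,7→2,x→7 3:k→3,2→8,7→7,x→3 4:k→4,2→6,7→4,x→5 5:k→5,2→9,7→5,x→10 6:k→6,2→11,7→6,x→5 7:k→7,2→12,7→7,x→7 8:k→8,2→13,7→14,x→9 9:k→9,2→15,7→9,x→10 10:k→10,2→10,7→10,x→10 11:k→16,2→11,7→11,x→5 12:k→12,2→17,7→12,x→9 13:k→13,2→13,7→18,x→15 14:k→14,2→19,7→14,x→9 15:k→15,2→15,7→20,x→10 16:k→16,2→16,7→16,x→21 17:k→22,2→17,7→23,x→15 18:k→18,2→10,7→18,x→20 19:k→19,2→17,7→18,x→15 20:k→20,2→10,7→20,x→10 21:k→10,2→24,7→21,x→10 22:k→22,2→22,7→25,x→26 23:k→25,2→10,7→23,x→20 24:k→10,2→26,7→24,x→10 25:k→25,2→10,7→25,x→27 26:k→10,2→26,7→27,x→10 27:k→10,2→10,7→27,x→10.
'2xx': N↓-sim [42, 33, 13, 1] end={s2} — reject; 3/3 single-dels accept.
'x2272': run [42, 30, 22, 16, 8, 1] end={s2} — reject; 5/5 deletions ∈↓L.
'722kxk': run [42, 36, 27, 21, 16, 7, 2] end={s2,s53} — reject; 6/6 deletions ∈↓L.
3 words, ⪯-incomp.

A = [2xx, x2272, 722kxk].


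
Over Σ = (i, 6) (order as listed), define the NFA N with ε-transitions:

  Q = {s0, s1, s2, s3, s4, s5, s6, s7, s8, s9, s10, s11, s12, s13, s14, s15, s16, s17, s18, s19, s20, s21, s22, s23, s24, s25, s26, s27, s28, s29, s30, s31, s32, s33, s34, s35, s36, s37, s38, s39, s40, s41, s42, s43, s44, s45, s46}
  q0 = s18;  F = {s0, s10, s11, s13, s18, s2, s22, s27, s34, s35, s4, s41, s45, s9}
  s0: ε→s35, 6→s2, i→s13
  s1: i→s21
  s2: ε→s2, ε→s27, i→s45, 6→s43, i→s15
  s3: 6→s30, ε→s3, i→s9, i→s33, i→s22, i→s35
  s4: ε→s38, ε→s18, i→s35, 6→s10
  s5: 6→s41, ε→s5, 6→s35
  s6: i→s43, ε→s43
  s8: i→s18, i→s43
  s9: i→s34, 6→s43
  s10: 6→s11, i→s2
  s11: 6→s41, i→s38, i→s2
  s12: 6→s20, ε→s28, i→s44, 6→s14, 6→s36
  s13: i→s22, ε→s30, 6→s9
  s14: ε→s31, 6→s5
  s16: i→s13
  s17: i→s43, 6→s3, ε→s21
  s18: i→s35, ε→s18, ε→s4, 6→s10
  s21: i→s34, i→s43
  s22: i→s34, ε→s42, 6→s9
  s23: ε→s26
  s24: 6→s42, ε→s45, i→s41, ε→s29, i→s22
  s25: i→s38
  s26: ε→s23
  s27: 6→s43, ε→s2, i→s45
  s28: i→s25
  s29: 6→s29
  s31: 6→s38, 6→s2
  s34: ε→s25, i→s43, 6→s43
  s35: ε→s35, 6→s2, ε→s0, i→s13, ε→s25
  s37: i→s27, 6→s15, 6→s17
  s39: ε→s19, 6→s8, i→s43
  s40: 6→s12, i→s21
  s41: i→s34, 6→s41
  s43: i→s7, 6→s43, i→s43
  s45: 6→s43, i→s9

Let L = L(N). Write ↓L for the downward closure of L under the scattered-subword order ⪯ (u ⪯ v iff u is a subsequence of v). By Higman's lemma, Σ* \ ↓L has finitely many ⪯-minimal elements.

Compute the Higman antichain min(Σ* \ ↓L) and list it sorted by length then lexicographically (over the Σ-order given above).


Antichain: [i66, 6i6, iiiii, iiii6, ii6ii, 666ii].

|Q|=47, |F|=14, |δ|=94 (25 ε).
min D↑ (12 st, q0=0, F={9}): 0:i→1,6→2 1:i→3,6→4 2:i→4,6→5 3:i→6,6→7 4:i→8,6→9 5:i→4,6→10 6:i→11,6→7 7:i→11,6→9 8:i→7,6→9 9:i→9,6→9 10:i→11,6→10 11:i→9,6→9 (ε-aug+det+¬).
'i66': run [21, 16, 10, 2] end={s43,s7} — reject; 3/3 deletions ∈↓L.
'6i6': run [21, 13, 10, 2] end={s43,s7} ∉↓L; 3/3 del acc.
'iiiii': run [21, 16, 12, 8, 5, 3] end={s38,s43,s7} — reject; 5/5 single-dels accept.
'iiii6': N↓-sim [21, 16, 12, 8, 5, 2] end={s43,s7} rej; 5/5 single-dels accept.
'ii6ii': |S_i|=[21, 16, 12, 6, 5, 3] end={s38,s43,s7} ∉↓L; 5/5 deletions ∈↓L.
'666ii': run [21, 13, 12, 6, 5, 3] end={s38,s43,s7} rej; 5/5 deletions ∈↓L.
6 minimals (antichain).


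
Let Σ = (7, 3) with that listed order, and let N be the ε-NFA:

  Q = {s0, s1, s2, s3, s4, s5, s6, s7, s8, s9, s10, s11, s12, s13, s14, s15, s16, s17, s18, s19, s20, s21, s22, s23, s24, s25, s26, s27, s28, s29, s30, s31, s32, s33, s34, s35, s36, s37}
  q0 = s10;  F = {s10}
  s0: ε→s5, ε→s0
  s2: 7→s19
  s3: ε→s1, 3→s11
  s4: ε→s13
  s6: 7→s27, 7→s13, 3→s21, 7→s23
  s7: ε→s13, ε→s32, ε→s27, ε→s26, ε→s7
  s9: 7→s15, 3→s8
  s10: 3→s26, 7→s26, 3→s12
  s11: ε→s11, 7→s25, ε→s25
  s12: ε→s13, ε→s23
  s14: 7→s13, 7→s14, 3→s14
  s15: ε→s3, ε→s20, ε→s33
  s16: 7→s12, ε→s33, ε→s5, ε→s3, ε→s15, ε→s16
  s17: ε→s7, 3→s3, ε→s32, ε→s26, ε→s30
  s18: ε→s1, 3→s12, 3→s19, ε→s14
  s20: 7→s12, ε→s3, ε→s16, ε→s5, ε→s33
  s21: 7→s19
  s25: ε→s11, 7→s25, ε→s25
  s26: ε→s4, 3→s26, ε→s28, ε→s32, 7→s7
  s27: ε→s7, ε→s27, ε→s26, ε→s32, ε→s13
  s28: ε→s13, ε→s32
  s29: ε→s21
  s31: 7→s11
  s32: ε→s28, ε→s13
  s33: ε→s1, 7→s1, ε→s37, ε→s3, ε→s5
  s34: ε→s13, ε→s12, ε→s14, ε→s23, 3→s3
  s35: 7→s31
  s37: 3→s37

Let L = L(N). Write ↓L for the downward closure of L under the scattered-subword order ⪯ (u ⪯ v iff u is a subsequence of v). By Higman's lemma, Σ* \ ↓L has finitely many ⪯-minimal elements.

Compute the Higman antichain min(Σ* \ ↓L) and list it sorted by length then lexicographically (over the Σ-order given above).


|Q|=38, |F|=1, |δ|=83 (54 ε).
min D↑ (2 st, q0=0, F={1}): 0:7→1,3→1 1:7→1,3→1 [Hopcroft].
'7': N↓-sim [10, 7] end={s13,s26,s27,s28,s32,s4,s7} ∉↓L; 1/1 del acc.
'3': N↓-sim [10, 9] end={s12,s13,s23,s26,s27,s28,s32,s4,s7} — reject; 1/1 del acc.
2 obstructions.

min(Σ*\↓L) = [7, 3].


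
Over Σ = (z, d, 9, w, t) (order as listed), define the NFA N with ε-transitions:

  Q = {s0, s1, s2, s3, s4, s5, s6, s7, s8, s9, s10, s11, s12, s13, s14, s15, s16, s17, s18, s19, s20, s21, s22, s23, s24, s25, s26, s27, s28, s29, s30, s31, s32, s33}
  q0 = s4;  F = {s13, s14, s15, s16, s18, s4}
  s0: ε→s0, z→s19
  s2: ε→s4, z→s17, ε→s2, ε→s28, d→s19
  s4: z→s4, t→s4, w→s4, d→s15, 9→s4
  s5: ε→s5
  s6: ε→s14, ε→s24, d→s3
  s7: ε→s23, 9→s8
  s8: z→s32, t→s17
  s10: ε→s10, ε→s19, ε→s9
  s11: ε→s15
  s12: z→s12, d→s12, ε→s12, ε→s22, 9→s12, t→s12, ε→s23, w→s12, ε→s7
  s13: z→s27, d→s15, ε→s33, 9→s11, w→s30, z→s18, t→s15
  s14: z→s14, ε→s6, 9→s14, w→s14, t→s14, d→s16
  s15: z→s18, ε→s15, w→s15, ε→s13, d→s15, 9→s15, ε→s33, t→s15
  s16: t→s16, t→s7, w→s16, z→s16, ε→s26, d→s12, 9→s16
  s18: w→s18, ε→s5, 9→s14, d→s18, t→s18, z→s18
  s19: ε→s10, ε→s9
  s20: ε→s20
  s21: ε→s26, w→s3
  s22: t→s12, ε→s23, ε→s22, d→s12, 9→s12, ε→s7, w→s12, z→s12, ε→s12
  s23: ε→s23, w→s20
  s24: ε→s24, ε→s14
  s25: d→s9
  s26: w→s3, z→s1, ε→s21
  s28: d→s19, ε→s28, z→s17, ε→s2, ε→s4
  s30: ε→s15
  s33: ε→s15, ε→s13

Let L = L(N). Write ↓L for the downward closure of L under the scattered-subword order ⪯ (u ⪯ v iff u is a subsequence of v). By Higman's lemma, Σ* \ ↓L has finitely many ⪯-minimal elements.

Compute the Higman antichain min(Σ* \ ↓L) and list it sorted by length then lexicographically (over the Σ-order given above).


|Q|=34, |F|=6, |δ|=97 (41 ε).
min D↑ (6 st, q0=0, F={5}): 0:z→0,d→1,9→0,w→0,t→0 1:z→2,d→1,9→1,w→1,t→1 2:z→2,d→2,9→3,w→2,t→2 3:z→3,d→4,9→3,w→3,t→3 4:z→4,d→5,9→4,w→4,t→4 5:z→5,d→5,9→5,w→5,t→5.
'dz9dd': run [25, 24, 19, 16, 13, 8] end={s12,s17,s20,s22,s23,s32,s7,s8} — reject; 5/5 deletions ∈↓L.
1 obstructions.

Antichain: [dz9dd].


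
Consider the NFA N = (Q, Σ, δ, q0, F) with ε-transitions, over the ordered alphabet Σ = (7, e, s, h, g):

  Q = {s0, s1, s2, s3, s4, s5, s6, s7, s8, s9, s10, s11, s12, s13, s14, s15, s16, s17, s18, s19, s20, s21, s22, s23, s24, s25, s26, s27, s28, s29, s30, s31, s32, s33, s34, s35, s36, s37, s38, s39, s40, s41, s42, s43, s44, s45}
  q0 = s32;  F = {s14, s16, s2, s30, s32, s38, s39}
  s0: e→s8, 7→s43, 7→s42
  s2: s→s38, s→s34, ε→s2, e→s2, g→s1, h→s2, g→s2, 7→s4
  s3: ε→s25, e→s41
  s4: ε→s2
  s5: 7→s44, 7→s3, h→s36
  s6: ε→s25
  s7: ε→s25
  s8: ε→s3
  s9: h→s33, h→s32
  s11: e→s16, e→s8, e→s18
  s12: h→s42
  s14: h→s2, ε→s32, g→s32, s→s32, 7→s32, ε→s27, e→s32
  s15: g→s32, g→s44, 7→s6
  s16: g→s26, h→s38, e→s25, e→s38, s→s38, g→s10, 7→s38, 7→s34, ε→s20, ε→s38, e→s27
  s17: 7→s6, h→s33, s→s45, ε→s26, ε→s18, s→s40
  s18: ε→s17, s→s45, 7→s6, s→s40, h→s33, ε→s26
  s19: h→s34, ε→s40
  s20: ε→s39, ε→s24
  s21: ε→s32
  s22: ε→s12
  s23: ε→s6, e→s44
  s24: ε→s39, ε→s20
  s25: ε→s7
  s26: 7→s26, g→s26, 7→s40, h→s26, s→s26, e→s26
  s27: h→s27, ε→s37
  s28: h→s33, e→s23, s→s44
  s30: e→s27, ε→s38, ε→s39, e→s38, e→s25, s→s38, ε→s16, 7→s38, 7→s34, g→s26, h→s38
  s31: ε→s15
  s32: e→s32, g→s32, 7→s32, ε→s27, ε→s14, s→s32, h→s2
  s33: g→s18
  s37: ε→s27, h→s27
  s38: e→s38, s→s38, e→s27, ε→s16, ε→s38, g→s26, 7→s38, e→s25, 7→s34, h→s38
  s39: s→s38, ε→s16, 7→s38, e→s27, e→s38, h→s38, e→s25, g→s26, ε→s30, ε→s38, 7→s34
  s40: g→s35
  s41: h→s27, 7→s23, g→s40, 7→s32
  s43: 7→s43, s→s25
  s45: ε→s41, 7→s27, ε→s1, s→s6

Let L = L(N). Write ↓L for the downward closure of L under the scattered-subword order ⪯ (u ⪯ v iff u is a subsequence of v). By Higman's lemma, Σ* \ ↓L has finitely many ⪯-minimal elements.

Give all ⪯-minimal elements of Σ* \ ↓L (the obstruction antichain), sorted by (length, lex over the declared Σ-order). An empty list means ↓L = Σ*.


Antichain: [hsg].

|Q|=46, |F|=7, |δ|=135 (38 ε).
min D↑ (4 st, q0=0, F={3}): 0:7→0,e→0,s→0,h→1,g→0 1:7→1,e→1,s→2,h→1,g→1 2:7→2,e→2,s→2,h→2,g→3 3:7→3,e→3,s→3,h→3,g→3 (ε-aug+det+¬).
'hsg': |S_i|=[20, 18, 15, 4] end={s10,s26,s35,s40} rej; 3/3 deletions ∈↓L.
1 words, ⪯-incomp.
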